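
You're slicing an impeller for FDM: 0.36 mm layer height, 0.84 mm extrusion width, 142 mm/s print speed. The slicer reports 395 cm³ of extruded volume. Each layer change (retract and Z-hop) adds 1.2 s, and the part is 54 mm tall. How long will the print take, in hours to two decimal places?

Extrusion cross-section = 0.36 × 0.84, so 0.3024 mm².
Toolpath length = 395 cm³ / 0.3024 mm² = 395000 / 0.3024 = 1306216.9 mm.
Extrusion time: 1306216.9 / 142 → 9198.7 s.
Number of layers: 54 / 0.36 → 150 (rounded up).
Non-print overhead = 150 × 1.2, so 180 s.
Altogether 9198.7 + 180 = 9378.7 s, i.e. 2.61 hours.

2.61 hours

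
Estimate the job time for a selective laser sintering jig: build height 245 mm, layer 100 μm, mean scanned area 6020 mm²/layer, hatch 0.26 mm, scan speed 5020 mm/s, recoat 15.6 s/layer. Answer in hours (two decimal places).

Layers = ⌈245/0.1⌉ = 2450.
Per-layer scan distance: 6020 / 0.26 → 23153.8 mm.
Laser time per layer = 23153.8 / 5020, so 4.6123 s.
Time per layer = 4.6123 + 15.6, so 20.2123 s.
2450 layers × 20.2123 s/layer = 49520.135 s, i.e. 13.76 hours.

13.76 hours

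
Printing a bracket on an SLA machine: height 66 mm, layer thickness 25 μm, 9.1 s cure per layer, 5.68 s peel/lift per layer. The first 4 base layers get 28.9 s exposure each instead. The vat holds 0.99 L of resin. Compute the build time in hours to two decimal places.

10.86 hours

Layer count = ceil(66 / 0.025) = 2640.
Burn-in layers: 4 × (28.9 + 5.68) → 138.32 s.
Regular layers: 2636 × (9.1 + 5.68) → 38960.08 s.
Total = 138.32 + 38960.08 = 39098.4 s = 10.86 hours.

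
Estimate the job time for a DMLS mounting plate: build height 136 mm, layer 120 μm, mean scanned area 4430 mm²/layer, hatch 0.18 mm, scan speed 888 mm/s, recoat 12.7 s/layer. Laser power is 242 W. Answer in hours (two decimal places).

Layers = ⌈136/0.12⌉ = 1134.
Per-layer scan distance: 4430 / 0.18 → 24611.1 mm.
Laser time per layer: 24611.1 / 888 → 27.7152 s.
Time per layer = 27.7152 + 12.7, so 40.4152 s.
Total: 1134 × 40.4152 s = 45830.8368 s → 12.73 hours.

12.73 hours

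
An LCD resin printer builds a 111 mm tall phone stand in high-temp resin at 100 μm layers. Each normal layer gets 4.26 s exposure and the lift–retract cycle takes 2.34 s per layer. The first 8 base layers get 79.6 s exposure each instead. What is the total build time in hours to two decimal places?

Layer count = ceil(111 / 0.1) = 1110.
Bottom layers = 8 × (79.6 + 2.34), so 655.52 s.
Remaining layers = 1102 × (4.26 + 2.34), so 7273.2 s.
Sum: 655.52 + 7273.2 = 7928.72 s → 2.20 hours.

2.20 hours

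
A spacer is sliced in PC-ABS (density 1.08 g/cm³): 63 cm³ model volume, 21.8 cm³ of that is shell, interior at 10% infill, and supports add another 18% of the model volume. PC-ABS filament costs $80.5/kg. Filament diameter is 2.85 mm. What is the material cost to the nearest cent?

$3.24

Volume inside the shell = 63 − 21.8 = 41.2 cm³.
Infill volume = 0.10 × 41.2, so 4.12 cm³.
Support: 0.18 × 63 → 11.34 cm³.
Deposited volume: 21.8 + 4.12 + 11.34 → 37.26 cm³.
Mass = 37.26 × 1.08, so 40.2408 g.
Cost = 40.2408 g / 1000 × $80.5/kg = $3.24.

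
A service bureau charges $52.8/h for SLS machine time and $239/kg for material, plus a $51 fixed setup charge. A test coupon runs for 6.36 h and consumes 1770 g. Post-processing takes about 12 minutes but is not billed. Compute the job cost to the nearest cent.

$809.84

Machine cost: 52.8 × 6.36 → $335.808.
Feedstock cost = 239 × 1770/1000 = $423.03.
Total = 335.808 + 423.03 + 51 = 809.838 ≈ $809.84.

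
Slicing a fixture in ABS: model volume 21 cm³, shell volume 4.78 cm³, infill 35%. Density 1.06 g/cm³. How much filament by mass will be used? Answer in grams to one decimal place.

Infill region: 21 − 4.78 → 16.22 cm³.
Infill deposited = 0.35 × 16.22, so 5.677 cm³.
Total printed volume = 4.78 + 5.677, so 10.457 cm³.
Mass = 10.457 × 1.06 = 11.08442 g.

11.1 g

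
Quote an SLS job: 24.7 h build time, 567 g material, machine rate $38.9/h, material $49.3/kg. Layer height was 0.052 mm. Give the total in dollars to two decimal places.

$988.78

Time charge = 38.9 × 24.7 = $960.83.
Feedstock cost: 49.3 × 567/1000 → $27.9531.
Total = 960.83 + 27.9531 = 988.7831 ≈ $988.78.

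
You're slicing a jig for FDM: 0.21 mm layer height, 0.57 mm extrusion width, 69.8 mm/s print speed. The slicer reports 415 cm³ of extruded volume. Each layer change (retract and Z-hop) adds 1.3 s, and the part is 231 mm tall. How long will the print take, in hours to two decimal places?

Line area = 0.21 × 0.57, so 0.1197 mm².
Toolpath length = 415 cm³ / 0.1197 mm² = 415000 / 0.1197 = 3467000.8 mm.
Extrusion time = 3467000.8 / 69.8, so 49670.5 s.
Layer count = ceil(231 / 0.21) = 1100.
Non-print overhead = 1100 × 1.3 = 1430 s.
Total = 49670.5 + 1430 = 51100.5 s = 14.19 hours.

14.19 hours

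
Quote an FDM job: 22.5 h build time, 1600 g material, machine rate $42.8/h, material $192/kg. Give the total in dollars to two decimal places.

Machine cost: 42.8 × 22.5 → $963.00.
Feedstock cost: 192 × 1600/1000 → $307.20.
Total = 963.00 + 307.20 = $1270.20.

$1270.20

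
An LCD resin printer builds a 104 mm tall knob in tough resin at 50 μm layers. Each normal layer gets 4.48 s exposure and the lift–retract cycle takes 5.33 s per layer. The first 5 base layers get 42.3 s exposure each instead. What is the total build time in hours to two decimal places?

5.72 hours

Number of layers: 104 / 0.05 → 2080 (rounded up).
Burn-in layers: 5 × (42.3 + 5.33) → 238.15 s.
Regular layers: 2075 × (4.48 + 5.33) → 20355.75 s.
Total = 238.15 + 20355.75 = 20593.9 s = 5.72 hours.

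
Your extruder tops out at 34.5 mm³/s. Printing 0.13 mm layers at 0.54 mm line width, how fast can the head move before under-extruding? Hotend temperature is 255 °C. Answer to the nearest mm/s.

Bead cross-section = 0.13 × 0.54, so 0.0702 mm².
Max speed = 34.5 / 0.0702 = 491.45 ≈ 491 mm/s.

491 mm/s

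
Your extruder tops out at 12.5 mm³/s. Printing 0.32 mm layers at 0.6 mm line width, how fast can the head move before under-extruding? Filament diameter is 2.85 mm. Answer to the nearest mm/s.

65 mm/s

A: 0.32 × 0.6 → 0.192 mm².
v_max = Q/A = 12.5/0.192 = 65.10 mm/s → 65 mm/s.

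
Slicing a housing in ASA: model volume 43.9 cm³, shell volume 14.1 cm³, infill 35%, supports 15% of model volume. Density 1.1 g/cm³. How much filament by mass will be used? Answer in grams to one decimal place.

Volume inside the shell = 43.9 − 14.1 = 29.8 cm³.
Infill volume = 0.35 × 29.8 = 10.43 cm³.
Support = 0.15 × 43.9 = 6.585 cm³.
Total printed volume: 14.1 + 10.43 + 6.585 → 31.115 cm³.
Mass = 31.115 × 1.1, so 34.2265 g.

34.2 g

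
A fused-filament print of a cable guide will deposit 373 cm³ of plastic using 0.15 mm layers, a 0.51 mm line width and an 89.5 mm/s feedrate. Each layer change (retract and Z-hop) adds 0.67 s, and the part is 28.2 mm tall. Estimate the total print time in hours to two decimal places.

Extrusion cross-section: 0.15 × 0.51 → 0.0765 mm².
Total extruded path = 373000/0.0765 = 4875817 mm.
Extrusion time = 4875817 / 89.5 = 54478.4 s.
Layers = ⌈28.2/0.15⌉ = 188.
Non-print overhead = 188 × 0.67, so 125.96 s.
Altogether 54478.4 + 125.96 = 54604.36 s, i.e. 15.17 hours.

15.17 hours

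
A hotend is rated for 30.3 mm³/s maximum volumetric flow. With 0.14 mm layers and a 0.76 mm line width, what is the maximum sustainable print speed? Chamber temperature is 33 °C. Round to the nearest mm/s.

Extrusion cross-section = 0.14 × 0.76, so 0.1064 mm².
Max speed = 30.3 / 0.1064 = 284.77 ≈ 285 mm/s.

285 mm/s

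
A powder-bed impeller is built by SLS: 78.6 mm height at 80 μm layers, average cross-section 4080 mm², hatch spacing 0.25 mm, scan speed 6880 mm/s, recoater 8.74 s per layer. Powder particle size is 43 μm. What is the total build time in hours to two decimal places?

3.03 hours

Layers = ⌈78.6/0.08⌉ = 983.
Hatch length per layer = 4080 / 0.25 = 16320 mm.
Per-layer scan time = 16320 / 6880 = 2.3721 s.
Layer cycle = 2.3721 + 8.74, so 11.1121 s.
Build time = 983 × 11.1121 = 10923.1943 s = 3.03 hours.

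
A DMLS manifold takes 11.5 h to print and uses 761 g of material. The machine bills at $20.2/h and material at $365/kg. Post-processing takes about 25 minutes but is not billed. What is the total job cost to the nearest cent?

Time charge = 20.2 × 11.5 = $232.30.
Feedstock cost: 365 × 761/1000 → $277.765.
Job cost: 232.30 + 277.765 = 510.065 ≈ $510.07.

$510.07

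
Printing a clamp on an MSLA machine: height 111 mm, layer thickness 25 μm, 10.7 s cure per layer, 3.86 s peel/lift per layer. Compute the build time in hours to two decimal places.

17.96 hours

Layers = ⌈111/0.025⌉ = 4440.
Cycle time: 10.7 + 3.86 → 14.56 s.
Total = 4440 × 14.56 = 64646.4 s = 17.96 hours.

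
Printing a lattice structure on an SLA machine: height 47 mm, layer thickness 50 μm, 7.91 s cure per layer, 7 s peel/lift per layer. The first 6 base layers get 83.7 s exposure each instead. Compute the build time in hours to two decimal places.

Number of layers: 47 / 0.05 → 940 (rounded up).
Base layers = 6 × (83.7 + 7) = 544.2 s.
Normal layers: 934 × (7.91 + 7) → 13925.94 s.
Sum: 544.2 + 13925.94 = 14470.14 s → 4.02 hours.

4.02 hours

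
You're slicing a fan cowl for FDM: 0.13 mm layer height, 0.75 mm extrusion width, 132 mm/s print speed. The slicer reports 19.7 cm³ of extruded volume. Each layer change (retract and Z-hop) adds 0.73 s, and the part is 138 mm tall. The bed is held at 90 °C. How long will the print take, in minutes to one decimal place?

Line area: 0.13 × 0.75 → 0.0975 mm².
Path length: 19700 mm³ / 0.0975 mm² → 202051.3 mm.
Time extruding: 202051.3 / 132 → 1530.7 s.
Number of layers: 138 / 0.13 → 1062 (rounded up).
Z-hop total: 1062 × 0.73 → 775.26 s.
Altogether 1530.7 + 775.26 = 2305.96 s, i.e. 38.4 minutes.

38.4 minutes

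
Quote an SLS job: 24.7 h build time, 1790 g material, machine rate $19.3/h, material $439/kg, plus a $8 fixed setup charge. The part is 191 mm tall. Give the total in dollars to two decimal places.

Machine-time cost = 19.3 × 24.7 = $476.71.
Material cost = 439 × 1790/1000, so $785.81.
Total = 476.71 + 785.81 + 8 = $1270.52.

$1270.52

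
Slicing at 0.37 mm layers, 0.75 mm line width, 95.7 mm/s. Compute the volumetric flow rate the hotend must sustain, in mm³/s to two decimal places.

26.56

A = 0.37 × 0.75 = 0.2775 mm².
Volumetric flow = 95.7 × 0.2775 = 26.56 mm³/s.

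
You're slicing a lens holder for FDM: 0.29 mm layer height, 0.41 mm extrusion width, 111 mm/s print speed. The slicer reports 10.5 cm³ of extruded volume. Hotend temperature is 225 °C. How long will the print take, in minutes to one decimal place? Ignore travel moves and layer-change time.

13.3 minutes

Extrusion cross-section = 0.29 × 0.41 = 0.1189 mm².
Toolpath length = 10.5 cm³ / 0.1189 mm² = 10500 / 0.1189 = 88309.5 mm.
Extrusion time = 88309.5 / 111 = 795.6 s.
Converting: 795.6 s = 13.3 minutes.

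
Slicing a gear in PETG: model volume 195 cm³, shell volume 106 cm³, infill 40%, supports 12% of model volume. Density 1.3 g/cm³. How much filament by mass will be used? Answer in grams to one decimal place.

214.5 g

Infill region = 195 − 106, so 89 cm³.
Infill volume = 0.40 × 89, so 35.6 cm³.
Support = 0.12 × 195, so 23.4 cm³.
Total printed volume: 106 + 35.6 + 23.4 → 165 cm³.
Mass = 165 × 1.3, so 214.5 g.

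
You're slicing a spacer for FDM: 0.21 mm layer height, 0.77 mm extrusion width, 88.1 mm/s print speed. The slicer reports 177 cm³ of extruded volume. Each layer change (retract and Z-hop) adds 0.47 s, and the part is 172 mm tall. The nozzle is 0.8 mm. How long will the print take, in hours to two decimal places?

Bead cross-section = 0.21 × 0.77, so 0.1617 mm².
Path length: 177000 mm³ / 0.1617 mm² → 1094619.7 mm.
Print-move time: 1094619.7 / 88.1 → 12424.7 s.
Layers = ⌈172/0.21⌉ = 820.
Layer-change overhead = 820 × 0.47 = 385.4 s.
Altogether 12424.7 + 385.4 = 12810.1 s, i.e. 3.56 hours.

3.56 hours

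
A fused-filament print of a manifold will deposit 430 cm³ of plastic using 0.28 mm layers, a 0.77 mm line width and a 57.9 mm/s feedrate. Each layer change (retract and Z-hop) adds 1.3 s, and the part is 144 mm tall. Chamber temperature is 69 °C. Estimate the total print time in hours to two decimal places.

9.75 hours

Line area: 0.28 × 0.77 → 0.2156 mm².
Toolpath length = 430 cm³ / 0.2156 mm² = 430000 / 0.2156 = 1994434.1 mm.
Time extruding = 1994434.1 / 57.9 = 34446.2 s.
Layers = ⌈144/0.28⌉ = 515.
Layer-change overhead = 515 × 1.3, so 669.5 s.
Altogether 34446.2 + 669.5 = 35115.7 s, i.e. 9.75 hours.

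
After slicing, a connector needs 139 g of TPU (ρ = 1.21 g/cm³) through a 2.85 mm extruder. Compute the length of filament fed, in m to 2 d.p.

Volume = 139 g / 1.21 g·cm⁻³ = 114.876 cm³ = 114876 mm³.
A = π r² = π × 1.425² = 6.3794 mm².
Length = 114876 / 6.3794 = 18007.34 mm = 18.01 m.

18.01 m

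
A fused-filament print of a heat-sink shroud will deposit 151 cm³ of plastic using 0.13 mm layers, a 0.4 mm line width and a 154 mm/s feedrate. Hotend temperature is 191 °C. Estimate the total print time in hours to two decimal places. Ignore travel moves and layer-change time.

5.24 hours

Bead cross-section = 0.13 × 0.4, so 0.052 mm².
Total extruded path = 151000/0.052 = 2903846.2 mm.
Print-move time: 2903846.2 / 154 → 18856.1 s.
18856.1 s = 5.24 hours.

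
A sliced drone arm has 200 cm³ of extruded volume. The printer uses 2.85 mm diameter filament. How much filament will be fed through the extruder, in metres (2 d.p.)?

Cross-section of 2.85 mm filament: π·(2.85/2)² = 6.3794 mm².
L = 200000 mm³ / 6.3794 mm² = 31350.91 mm, i.e. 31.35 m.

31.35 m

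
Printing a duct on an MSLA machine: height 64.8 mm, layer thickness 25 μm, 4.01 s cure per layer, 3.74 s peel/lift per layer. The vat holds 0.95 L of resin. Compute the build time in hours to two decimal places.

5.58 hours

Number of layers: 64.8 / 0.025 → 2592 (rounded up).
Each layer takes = 4.01 + 3.74, so 7.75 s.
Total = 2592 × 7.75 = 20088 s = 5.58 hours.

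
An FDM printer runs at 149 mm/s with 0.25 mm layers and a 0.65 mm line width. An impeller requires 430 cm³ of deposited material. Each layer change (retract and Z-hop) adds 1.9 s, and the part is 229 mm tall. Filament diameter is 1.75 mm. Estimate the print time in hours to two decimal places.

Extrusion cross-section = 0.25 × 0.65 = 0.1625 mm².
Toolpath length = 430 cm³ / 0.1625 mm² = 430000 / 0.1625 = 2646153.8 mm.
Print-move time: 2646153.8 / 149 → 17759.4 s.
Number of layers: 229 / 0.25 → 916 (rounded up).
Non-print overhead = 916 × 1.9, so 1740.4 s.
Altogether 17759.4 + 1740.4 = 19499.8 s, i.e. 5.42 hours.

5.42 hours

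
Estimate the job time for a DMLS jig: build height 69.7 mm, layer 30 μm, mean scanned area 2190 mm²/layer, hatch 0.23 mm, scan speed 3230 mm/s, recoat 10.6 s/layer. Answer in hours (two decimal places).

8.75 hours

Layer count = ceil(69.7 / 0.03) = 2324.
Hatch length per layer = 2190 / 0.23, so 9521.7 mm.
Per-layer scan time = 9521.7 / 3230, so 2.9479 s.
Time per layer = 2.9479 + 10.6, so 13.5479 s.
Build time = 2324 × 13.5479 = 31485.3196 s = 8.75 hours.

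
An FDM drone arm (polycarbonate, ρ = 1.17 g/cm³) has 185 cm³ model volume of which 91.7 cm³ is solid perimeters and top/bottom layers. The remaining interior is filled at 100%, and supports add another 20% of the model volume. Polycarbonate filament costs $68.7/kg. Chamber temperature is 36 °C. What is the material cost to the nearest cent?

Interior volume = 185 − 91.7, so 93.3 cm³.
Infill deposited: 1.00 × 93.3 → 93.3 cm³.
Support = 0.20 × 185, so 37 cm³.
Total extruded = 91.7 + 93.3 + 37 = 222 cm³.
Mass = 222 × 1.17, so 259.74 g.
At $68.7/kg: 259.74/1000 × 68.7 = $17.84.

$17.84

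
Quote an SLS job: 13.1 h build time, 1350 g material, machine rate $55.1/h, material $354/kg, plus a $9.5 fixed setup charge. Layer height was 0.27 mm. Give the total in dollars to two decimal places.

$1209.21

Machine cost = 55.1 × 13.1 = $721.81.
Material charge = 354 × 1350/1000, so $477.90.
Adding setup: 721.81 + 477.90 + 9.5 → $1209.21.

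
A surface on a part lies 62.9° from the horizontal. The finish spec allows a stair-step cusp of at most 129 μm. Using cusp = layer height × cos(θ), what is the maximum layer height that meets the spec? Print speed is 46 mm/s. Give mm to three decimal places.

cos(62.9°) = 0.4555; t_max = 0.129/0.4555 = 0.283 mm.

0.283 mm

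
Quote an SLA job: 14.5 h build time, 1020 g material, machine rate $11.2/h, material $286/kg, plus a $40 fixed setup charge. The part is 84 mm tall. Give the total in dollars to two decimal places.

$494.12

Machine cost = 11.2 × 14.5, so $162.40.
Material cost = 286 × 1020/1000 = $291.72.
Adding setup: 162.40 + 291.72 + 40 → $494.12.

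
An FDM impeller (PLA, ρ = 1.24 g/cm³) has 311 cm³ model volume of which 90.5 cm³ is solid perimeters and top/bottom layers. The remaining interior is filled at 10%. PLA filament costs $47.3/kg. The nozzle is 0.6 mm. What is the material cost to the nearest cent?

$6.60

Volume inside the shell = 311 − 90.5 = 220.5 cm³.
Infill deposited = 0.10 × 220.5, so 22.05 cm³.
Total extruded: 90.5 + 22.05 → 112.55 cm³.
Mass: 112.55 × 1.24 → 139.562 g.
At $47.3/kg: 139.562/1000 × 47.3 = $6.60.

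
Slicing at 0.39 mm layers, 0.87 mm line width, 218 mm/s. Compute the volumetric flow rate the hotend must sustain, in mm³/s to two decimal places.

Extrusion cross-section: 0.39 × 0.87 → 0.3393 mm².
Q = v·A = 218 × 0.3393 = 73.97 mm³/s.

73.97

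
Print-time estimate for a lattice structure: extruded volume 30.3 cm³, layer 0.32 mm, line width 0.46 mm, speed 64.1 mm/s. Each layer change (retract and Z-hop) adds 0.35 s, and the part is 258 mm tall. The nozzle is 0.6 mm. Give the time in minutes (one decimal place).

Extrusion cross-section = 0.32 × 0.46, so 0.1472 mm².
Toolpath length = 30.3 cm³ / 0.1472 mm² = 30300 / 0.1472 = 205842.4 mm.
Time extruding: 205842.4 / 64.1 → 3211.3 s.
Layers = ⌈258/0.32⌉ = 807.
Z-hop total: 807 × 0.35 → 282.45 s.
Total = 3211.3 + 282.45 = 3493.75 s = 58.2 minutes.

58.2 minutes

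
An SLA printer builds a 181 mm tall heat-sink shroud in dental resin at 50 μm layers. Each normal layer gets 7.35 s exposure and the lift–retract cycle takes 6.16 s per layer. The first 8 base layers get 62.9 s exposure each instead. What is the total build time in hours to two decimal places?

13.71 hours

Layer count = ceil(181 / 0.05) = 3620.
Base layers = 8 × (62.9 + 6.16) = 552.48 s.
Regular layers = 3612 × (7.35 + 6.16) = 48798.12 s.
Total = 552.48 + 48798.12 = 49350.6 s = 13.71 hours.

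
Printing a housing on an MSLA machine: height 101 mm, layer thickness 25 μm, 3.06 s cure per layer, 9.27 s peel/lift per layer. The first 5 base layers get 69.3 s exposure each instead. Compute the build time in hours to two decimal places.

13.93 hours

Number of layers: 101 / 0.025 → 4040 (rounded up).
Bottom layers = 5 × (69.3 + 9.27), so 392.85 s.
Regular layers = 4035 × (3.06 + 9.27), so 49751.55 s.
Total = 392.85 + 49751.55 = 50144.4 s = 13.93 hours.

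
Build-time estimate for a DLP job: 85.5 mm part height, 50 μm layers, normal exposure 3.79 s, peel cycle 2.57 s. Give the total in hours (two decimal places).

3.02 hours

Number of layers: 85.5 / 0.05 → 1710 (rounded up).
Per-layer time = 3.79 + 2.57, so 6.36 s.
Build time: 1710 × 6.36 s = 10875.6 s, i.e. 3.02 hours.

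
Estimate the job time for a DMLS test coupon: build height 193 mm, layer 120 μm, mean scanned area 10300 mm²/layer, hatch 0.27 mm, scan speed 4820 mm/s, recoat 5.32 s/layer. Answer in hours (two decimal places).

Layer count = ceil(193 / 0.12) = 1609.
Hatch length per layer = 10300 / 0.27 = 38148.1 mm.
Per-layer scan time = 38148.1 / 4820, so 7.9145 s.
Layer cycle: 7.9145 + 5.32 → 13.2345 s.
1609 layers × 13.2345 s/layer = 21294.3105 s, i.e. 5.92 hours.

5.92 hours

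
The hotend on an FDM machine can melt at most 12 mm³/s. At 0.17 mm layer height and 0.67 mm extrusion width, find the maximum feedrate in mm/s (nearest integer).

Extrusion cross-section = 0.17 × 0.67 = 0.1139 mm².
v_max = Q/A = 12/0.1139 = 105.36 mm/s → 105 mm/s.

105 mm/s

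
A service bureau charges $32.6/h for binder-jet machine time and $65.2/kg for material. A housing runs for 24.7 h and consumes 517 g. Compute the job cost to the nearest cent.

Time charge: 32.6 × 24.7 → $805.22.
Material cost = 65.2 × 517/1000 = $33.7084.
Job cost: 805.22 + 33.7084 = 838.9284 ≈ $838.93.

$838.93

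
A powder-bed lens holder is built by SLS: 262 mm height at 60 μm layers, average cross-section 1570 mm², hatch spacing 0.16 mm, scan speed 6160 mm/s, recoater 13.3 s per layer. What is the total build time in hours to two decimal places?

18.07 hours

Layer count = ceil(262 / 0.06) = 4367.
Per-layer scan distance = 1570 / 0.16 = 9812.5 mm.
Per-layer scan time = 9812.5 / 6160 = 1.5929 s.
Per-layer time = 1.5929 + 13.3, so 14.8929 s.
4367 layers × 14.8929 s/layer = 65037.2943 s, i.e. 18.07 hours.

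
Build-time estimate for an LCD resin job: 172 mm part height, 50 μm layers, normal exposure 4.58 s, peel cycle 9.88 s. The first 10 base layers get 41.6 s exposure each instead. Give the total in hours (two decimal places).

13.92 hours

Layers = ⌈172/0.05⌉ = 3440.
Bottom layers: 10 × (41.6 + 9.88) → 514.8 s.
Normal layers = 3430 × (4.58 + 9.88), so 49597.8 s.
Total = 514.8 + 49597.8 = 50112.6 s = 13.92 hours.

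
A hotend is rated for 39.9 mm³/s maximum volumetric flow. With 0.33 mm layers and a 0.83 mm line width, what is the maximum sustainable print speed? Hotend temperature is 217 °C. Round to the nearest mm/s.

146 mm/s

Bead cross-section = 0.33 × 0.83, so 0.2739 mm².
v_max = Q/A = 39.9/0.2739 = 145.67 mm/s → 146 mm/s.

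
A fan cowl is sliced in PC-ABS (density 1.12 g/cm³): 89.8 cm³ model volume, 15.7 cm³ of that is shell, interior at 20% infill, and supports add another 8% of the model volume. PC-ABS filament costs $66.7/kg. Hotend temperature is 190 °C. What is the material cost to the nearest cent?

Interior volume = 89.8 − 15.7 = 74.1 cm³.
Infill volume = 0.20 × 74.1 = 14.82 cm³.
Support = 0.08 × 89.8, so 7.184 cm³.
Total printed volume = 15.7 + 14.82 + 7.184 = 37.704 cm³.
Mass = 37.704 × 1.12 = 42.22848 g.
Cost = 42.22848 g / 1000 × $66.7/kg = $2.82.

$2.82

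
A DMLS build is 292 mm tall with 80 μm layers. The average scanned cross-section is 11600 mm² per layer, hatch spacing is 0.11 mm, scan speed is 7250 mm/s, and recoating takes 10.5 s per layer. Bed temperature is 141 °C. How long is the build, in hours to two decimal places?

25.39 hours

Layer count = ceil(292 / 0.08) = 3650.
Hatch length per layer = 11600 / 0.11, so 105454.5 mm.
Per-layer scan time: 105454.5 / 7250 → 14.5454 s.
Layer cycle: 14.5454 + 10.5 → 25.0454 s.
Build time = 3650 × 25.0454 = 91415.71 s = 25.39 hours.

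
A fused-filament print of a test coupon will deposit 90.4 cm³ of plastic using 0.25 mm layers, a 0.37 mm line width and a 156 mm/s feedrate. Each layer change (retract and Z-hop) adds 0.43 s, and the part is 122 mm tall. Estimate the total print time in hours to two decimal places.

Extrusion cross-section: 0.25 × 0.37 → 0.0925 mm².
Path length: 90400 mm³ / 0.0925 mm² → 977297.3 mm.
Time extruding: 977297.3 / 156 → 6264.7 s.
Layers = ⌈122/0.25⌉ = 488.
Non-print overhead: 488 × 0.43 → 209.84 s.
Altogether 6264.7 + 209.84 = 6474.54 s, i.e. 1.80 hours.

1.80 hours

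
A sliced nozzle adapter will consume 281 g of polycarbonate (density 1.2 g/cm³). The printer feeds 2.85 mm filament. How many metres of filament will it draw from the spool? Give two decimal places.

Extruded volume: 281/1.2 = 234.1667 cm³ (234166.7 mm³).
Cross-section of 2.85 mm filament: π·(2.85/2)² = 6.3794 mm².
L = V/A = 234166.7/6.3794 = 36706.7 mm → 36.71 m.

36.71 m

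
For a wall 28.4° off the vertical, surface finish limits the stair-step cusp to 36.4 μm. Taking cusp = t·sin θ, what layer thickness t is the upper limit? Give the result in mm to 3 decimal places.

t = h_c / sin θ = 0.0364 / 0.4756 = 0.077 mm.

0.077 mm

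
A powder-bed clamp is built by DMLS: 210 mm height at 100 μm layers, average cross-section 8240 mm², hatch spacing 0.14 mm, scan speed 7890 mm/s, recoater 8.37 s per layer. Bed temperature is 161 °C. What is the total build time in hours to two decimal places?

Layer count = ceil(210 / 0.1) = 2100.
Per-layer scan distance: 8240 / 0.14 → 58857.1 mm.
Scan time per layer: 58857.1 / 7890 → 7.4597 s.
Layer cycle: 7.4597 + 8.37 → 15.8297 s.
Build time = 2100 × 15.8297 = 33242.37 s = 9.23 hours.

9.23 hours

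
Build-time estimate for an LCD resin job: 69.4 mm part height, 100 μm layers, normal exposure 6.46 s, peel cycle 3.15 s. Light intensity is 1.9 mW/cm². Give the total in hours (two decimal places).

Layers = ⌈69.4/0.1⌉ = 694.
Per-layer time: 6.46 + 3.15 → 9.61 s.
Total = 694 × 9.61 = 6669.34 s = 1.85 hours.

1.85 hours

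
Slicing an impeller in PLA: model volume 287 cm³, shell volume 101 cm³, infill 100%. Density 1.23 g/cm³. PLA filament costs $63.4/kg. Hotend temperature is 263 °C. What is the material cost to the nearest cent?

Interior volume = 287 − 101, so 186 cm³.
Deposited infill = 1.00 × 186 = 186 cm³.
Deposited volume = 101 + 186, so 287 cm³.
Mass = 287 × 1.23 = 353.01 g.
Cost = 353.01 g / 1000 × $63.4/kg = $22.38.

$22.38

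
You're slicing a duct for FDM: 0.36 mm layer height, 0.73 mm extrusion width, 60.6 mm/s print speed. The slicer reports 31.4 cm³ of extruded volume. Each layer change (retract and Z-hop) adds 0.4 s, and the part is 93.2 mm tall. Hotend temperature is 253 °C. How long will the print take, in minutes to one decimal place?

Bead cross-section = 0.36 × 0.73 = 0.2628 mm².
Total extruded path = 31400/0.2628 = 119482.5 mm.
Time extruding = 119482.5 / 60.6, so 1971.7 s.
Layer count = ceil(93.2 / 0.36) = 259.
Z-hop total = 259 × 0.4, so 103.6 s.
Total = 1971.7 + 103.6 = 2075.3 s = 34.6 minutes.

34.6 minutes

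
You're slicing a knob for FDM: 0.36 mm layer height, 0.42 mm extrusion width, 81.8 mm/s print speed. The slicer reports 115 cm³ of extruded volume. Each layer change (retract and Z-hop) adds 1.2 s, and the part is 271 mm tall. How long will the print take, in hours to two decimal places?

2.83 hours

Bead cross-section = 0.36 × 0.42 = 0.1512 mm².
Toolpath length = 115 cm³ / 0.1512 mm² = 115000 / 0.1512 = 760582 mm.
Print-move time = 760582 / 81.8, so 9298.1 s.
Layers = ⌈271/0.36⌉ = 753.
Non-print overhead = 753 × 1.2, so 903.6 s.
Total = 9298.1 + 903.6 = 10201.7 s = 2.83 hours.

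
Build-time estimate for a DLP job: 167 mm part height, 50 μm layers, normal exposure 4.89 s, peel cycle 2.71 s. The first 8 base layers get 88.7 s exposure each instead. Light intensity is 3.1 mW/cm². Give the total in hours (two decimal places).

Number of layers: 167 / 0.05 → 3340 (rounded up).
Burn-in layers = 8 × (88.7 + 2.71) = 731.28 s.
Remaining layers = 3332 × (4.89 + 2.71) = 25323.2 s.
Sum: 731.28 + 25323.2 = 26054.48 s → 7.24 hours.

7.24 hours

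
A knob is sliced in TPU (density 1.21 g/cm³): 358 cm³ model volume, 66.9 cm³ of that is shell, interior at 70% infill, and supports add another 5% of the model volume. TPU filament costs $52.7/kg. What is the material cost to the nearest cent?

Infill region = 358 − 66.9 = 291.1 cm³.
Infill volume = 0.70 × 291.1, so 203.77 cm³.
Support = 0.05 × 358, so 17.9 cm³.
Total printed volume = 66.9 + 203.77 + 17.9, so 288.57 cm³.
Mass = 288.57 × 1.21 = 349.1697 g.
At $52.7/kg: 349.1697/1000 × 52.7 = $18.40.

$18.40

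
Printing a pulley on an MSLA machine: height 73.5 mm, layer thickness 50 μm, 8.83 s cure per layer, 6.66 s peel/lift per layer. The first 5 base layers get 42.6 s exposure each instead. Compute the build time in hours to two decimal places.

6.37 hours

Layers = ⌈73.5/0.05⌉ = 1470.
Base layers: 5 × (42.6 + 6.66) → 246.3 s.
Regular layers = 1465 × (8.83 + 6.66), so 22692.85 s.
Sum: 246.3 + 22692.85 = 22939.15 s → 6.37 hours.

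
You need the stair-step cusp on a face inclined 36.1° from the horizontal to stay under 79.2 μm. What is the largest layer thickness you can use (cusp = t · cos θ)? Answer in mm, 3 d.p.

t = h_c / cos θ = 0.0792 / 0.8080 = 0.098 mm.

0.098 mm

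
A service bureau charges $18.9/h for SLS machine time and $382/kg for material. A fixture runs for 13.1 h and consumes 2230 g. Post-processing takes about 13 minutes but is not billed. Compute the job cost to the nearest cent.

$1099.45

Time charge = 18.9 × 13.1 = $247.59.
Material cost: 382 × 2230/1000 → $851.86.
Total = 247.59 + 851.86 = $1099.45.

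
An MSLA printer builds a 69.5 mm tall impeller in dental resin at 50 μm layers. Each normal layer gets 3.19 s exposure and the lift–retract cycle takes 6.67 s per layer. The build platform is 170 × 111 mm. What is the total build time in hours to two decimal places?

3.81 hours

Layer count = ceil(69.5 / 0.05) = 1390.
Per-layer time = 3.19 + 6.67 = 9.86 s.
Total = 1390 × 9.86 = 13705.4 s = 3.81 hours.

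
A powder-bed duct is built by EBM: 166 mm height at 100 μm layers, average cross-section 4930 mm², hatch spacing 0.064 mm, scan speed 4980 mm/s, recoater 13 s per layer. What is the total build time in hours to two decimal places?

Number of layers: 166 / 0.1 → 1660 (rounded up).
Hatch length per layer = 4930 / 0.064 = 77031.3 mm.
Scan time per layer = 77031.3 / 4980, so 15.4681 s.
Layer cycle = 15.4681 + 13 = 28.4681 s.
1660 layers × 28.4681 s/layer = 47257.046 s, i.e. 13.13 hours.

13.13 hours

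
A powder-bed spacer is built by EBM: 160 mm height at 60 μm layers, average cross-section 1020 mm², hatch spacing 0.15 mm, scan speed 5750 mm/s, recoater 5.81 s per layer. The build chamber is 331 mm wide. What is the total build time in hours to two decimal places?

5.18 hours

Layers = ⌈160/0.06⌉ = 2667.
Hatch length per layer = 1020 / 0.15 = 6800 mm.
Per-layer scan time = 6800 / 5750 = 1.1826 s.
Time per layer = 1.1826 + 5.81 = 6.9926 s.
Total: 2667 × 6.9926 s = 18649.2642 s → 5.18 hours.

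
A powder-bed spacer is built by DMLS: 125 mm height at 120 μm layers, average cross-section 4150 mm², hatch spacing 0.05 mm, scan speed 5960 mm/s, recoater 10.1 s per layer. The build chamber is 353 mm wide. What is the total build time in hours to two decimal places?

Number of layers: 125 / 0.12 → 1042 (rounded up).
Hatch length per layer = 4150 / 0.05, so 83000 mm.
Per-layer scan time = 83000 / 5960, so 13.9262 s.
Layer cycle: 13.9262 + 10.1 → 24.0262 s.
Total: 1042 × 24.0262 s = 25035.3004 s → 6.95 hours.

6.95 hours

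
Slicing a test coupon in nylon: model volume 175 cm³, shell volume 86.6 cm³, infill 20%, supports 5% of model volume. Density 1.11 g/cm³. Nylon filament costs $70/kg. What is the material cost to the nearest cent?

$8.78

Interior volume: 175 − 86.6 → 88.4 cm³.
Infill volume = 0.20 × 88.4 = 17.68 cm³.
Support = 0.05 × 175, so 8.75 cm³.
Total printed volume = 86.6 + 17.68 + 8.75 = 113.03 cm³.
Mass = 113.03 × 1.11 = 125.4633 g.
Cost = 125.4633 g / 1000 × $70/kg = $8.78.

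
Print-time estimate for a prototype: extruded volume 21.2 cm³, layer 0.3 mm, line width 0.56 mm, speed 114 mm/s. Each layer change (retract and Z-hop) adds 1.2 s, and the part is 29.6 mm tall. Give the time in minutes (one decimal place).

20.4 minutes

Bead cross-section: 0.3 × 0.56 → 0.168 mm².
Toolpath length = 21.2 cm³ / 0.168 mm² = 21200 / 0.168 = 126190.5 mm.
Extrusion time = 126190.5 / 114 = 1106.9 s.
Number of layers: 29.6 / 0.3 → 99 (rounded up).
Non-print overhead: 99 × 1.2 → 118.8 s.
Total = 1106.9 + 118.8 = 1225.7 s = 20.4 minutes.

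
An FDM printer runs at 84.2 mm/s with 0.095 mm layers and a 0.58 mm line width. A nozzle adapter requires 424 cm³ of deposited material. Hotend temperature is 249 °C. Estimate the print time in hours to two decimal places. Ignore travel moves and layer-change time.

Bead cross-section = 0.095 × 0.58 = 0.0551 mm².
Path length: 424000 mm³ / 0.0551 mm² → 7695099.8 mm.
Time extruding: 7695099.8 / 84.2 → 91390.7 s.
That's 91390.7 s → 25.39 hours.

25.39 hours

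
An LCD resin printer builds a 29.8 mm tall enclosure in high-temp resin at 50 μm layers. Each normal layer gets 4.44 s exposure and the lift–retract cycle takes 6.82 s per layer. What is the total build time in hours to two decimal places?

Layers = ⌈29.8/0.05⌉ = 596.
Each layer takes: 4.44 + 6.82 → 11.26 s.
Total = 596 × 11.26 = 6710.96 s = 1.86 hours.

1.86 hours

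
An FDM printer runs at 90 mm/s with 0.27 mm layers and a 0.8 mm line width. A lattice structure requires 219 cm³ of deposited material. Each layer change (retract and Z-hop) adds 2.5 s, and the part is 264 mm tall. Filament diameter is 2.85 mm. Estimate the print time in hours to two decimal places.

Bead cross-section: 0.27 × 0.8 → 0.216 mm².
Path length: 219000 mm³ / 0.216 mm² → 1013888.9 mm.
Print-move time: 1013888.9 / 90 → 11265.4 s.
Layer count = ceil(264 / 0.27) = 978.
Non-print overhead = 978 × 2.5, so 2445 s.
Total = 11265.4 + 2445 = 13710.4 s = 3.81 hours.

3.81 hours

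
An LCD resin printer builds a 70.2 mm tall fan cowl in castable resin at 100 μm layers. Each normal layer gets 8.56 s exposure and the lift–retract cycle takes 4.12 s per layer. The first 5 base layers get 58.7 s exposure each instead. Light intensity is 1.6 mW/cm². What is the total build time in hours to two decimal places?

Number of layers: 70.2 / 0.1 → 702 (rounded up).
Bottom layers = 5 × (58.7 + 4.12) = 314.1 s.
Regular layers: 697 × (8.56 + 4.12) → 8837.96 s.
Sum: 314.1 + 8837.96 = 9152.06 s → 2.54 hours.

2.54 hours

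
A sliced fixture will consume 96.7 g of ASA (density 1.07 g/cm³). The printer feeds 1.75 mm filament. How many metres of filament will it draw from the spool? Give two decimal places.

Extruded volume: 96.7/1.07 = 90.3738 cm³ (90373.8 mm³).
Filament cross-section = π × (1.75/2)² = 2.4053 mm².
Length = 90373.8 / 2.4053 = 37572.78 mm = 37.57 m.

37.57 m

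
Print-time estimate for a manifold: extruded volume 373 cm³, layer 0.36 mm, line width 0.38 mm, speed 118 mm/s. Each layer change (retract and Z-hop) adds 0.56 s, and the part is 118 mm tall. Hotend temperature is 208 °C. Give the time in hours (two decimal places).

Extrusion cross-section: 0.36 × 0.38 → 0.1368 mm².
Toolpath length = 373 cm³ / 0.1368 mm² = 373000 / 0.1368 = 2726608.2 mm.
Extrusion time = 2726608.2 / 118, so 23106.8 s.
Number of layers: 118 / 0.36 → 328 (rounded up).
Layer-change overhead = 328 × 0.56, so 183.68 s.
Total = 23106.8 + 183.68 = 23290.48 s = 6.47 hours.

6.47 hours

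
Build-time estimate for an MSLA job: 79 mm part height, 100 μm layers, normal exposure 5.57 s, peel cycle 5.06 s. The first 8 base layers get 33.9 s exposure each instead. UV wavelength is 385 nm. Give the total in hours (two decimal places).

2.40 hours

Number of layers: 79 / 0.1 → 790 (rounded up).
Bottom layers = 8 × (33.9 + 5.06), so 311.68 s.
Normal layers = 782 × (5.57 + 5.06), so 8312.66 s.
Sum: 311.68 + 8312.66 = 8624.34 s → 2.40 hours.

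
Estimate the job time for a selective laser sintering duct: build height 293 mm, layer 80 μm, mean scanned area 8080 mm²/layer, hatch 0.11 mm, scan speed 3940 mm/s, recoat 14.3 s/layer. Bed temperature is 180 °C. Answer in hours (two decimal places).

Number of layers: 293 / 0.08 → 3663 (rounded up).
Hatch length per layer = 8080 / 0.11, so 73454.5 mm.
Laser time per layer = 73454.5 / 3940, so 18.6433 s.
Per-layer time = 18.6433 + 14.3, so 32.9433 s.
Build time = 3663 × 32.9433 = 120671.3079 s = 33.52 hours.

33.52 hours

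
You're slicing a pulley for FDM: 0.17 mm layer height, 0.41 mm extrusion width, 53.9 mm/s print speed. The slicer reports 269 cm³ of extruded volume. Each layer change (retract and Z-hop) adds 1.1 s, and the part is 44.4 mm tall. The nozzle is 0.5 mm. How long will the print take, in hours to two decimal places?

Line area: 0.17 × 0.41 → 0.0697 mm².
Toolpath length = 269 cm³ / 0.0697 mm² = 269000 / 0.0697 = 3859397.4 mm.
Print-move time = 3859397.4 / 53.9 = 71602.9 s.
Layer count = ceil(44.4 / 0.17) = 262.
Non-print overhead = 262 × 1.1, so 288.2 s.
Altogether 71602.9 + 288.2 = 71891.1 s, i.e. 19.97 hours.

19.97 hours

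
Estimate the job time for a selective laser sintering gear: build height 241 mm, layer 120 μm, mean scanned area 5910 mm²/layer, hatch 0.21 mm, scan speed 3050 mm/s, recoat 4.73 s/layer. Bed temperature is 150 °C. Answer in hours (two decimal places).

Layer count = ceil(241 / 0.12) = 2009.
Per-layer scan distance = 5910 / 0.21 = 28142.9 mm.
Laser time per layer = 28142.9 / 3050 = 9.2272 s.
Time per layer = 9.2272 + 4.73 = 13.9572 s.
Build time = 2009 × 13.9572 = 28040.0148 s = 7.79 hours.

7.79 hours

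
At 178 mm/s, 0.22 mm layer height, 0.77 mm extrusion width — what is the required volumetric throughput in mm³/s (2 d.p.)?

Bead cross-section: 0.22 × 0.77 → 0.1694 mm².
Q = v·A = 178 × 0.1694 = 30.15 mm³/s.

30.15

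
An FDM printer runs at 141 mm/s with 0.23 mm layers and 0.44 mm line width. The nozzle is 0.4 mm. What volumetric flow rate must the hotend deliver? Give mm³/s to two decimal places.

14.27

A = 0.23 × 0.44, so 0.1012 mm².
Q = v·A = 141 × 0.1012 = 14.27 mm³/s.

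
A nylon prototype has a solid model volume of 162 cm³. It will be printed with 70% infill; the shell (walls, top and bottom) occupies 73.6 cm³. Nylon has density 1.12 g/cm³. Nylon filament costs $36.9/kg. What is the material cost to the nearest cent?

$5.60

Infill region: 162 − 73.6 → 88.4 cm³.
Infill volume = 0.70 × 88.4, so 61.88 cm³.
Total extruded = 73.6 + 61.88 = 135.48 cm³.
Mass = 135.48 × 1.12 = 151.7376 g.
At $36.9/kg: 151.7376/1000 × 36.9 = $5.60.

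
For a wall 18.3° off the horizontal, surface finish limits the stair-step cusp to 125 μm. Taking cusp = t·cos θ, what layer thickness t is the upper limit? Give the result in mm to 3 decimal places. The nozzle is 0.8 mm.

0.132 mm

cos(18.3°) = 0.9494; t_max = 0.125/0.9494 = 0.132 mm.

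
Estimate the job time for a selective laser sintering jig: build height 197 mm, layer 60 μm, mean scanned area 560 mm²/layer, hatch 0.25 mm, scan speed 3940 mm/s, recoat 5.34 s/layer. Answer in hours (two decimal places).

5.39 hours

Layer count = ceil(197 / 0.06) = 3284.
Scan path per layer = 560 / 0.25, so 2240 mm.
Laser time per layer: 2240 / 3940 → 0.5685 s.
Layer cycle = 0.5685 + 5.34, so 5.9085 s.
Total: 3284 × 5.9085 s = 19403.514 s → 5.39 hours.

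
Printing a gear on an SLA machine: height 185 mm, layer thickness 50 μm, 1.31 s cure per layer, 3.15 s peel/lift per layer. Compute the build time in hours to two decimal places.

Layer count = ceil(185 / 0.05) = 3700.
Per-layer time = 1.31 + 3.15 = 4.46 s.
Build time: 3700 × 4.46 s = 16502 s, i.e. 4.58 hours.

4.58 hours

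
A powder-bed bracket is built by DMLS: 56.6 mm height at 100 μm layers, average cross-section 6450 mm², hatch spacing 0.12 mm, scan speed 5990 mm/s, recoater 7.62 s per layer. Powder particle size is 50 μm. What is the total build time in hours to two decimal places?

Number of layers: 56.6 / 0.1 → 566 (rounded up).
Per-layer scan distance = 6450 / 0.12 = 53750 mm.
Laser time per layer = 53750 / 5990 = 8.9733 s.
Per-layer time = 8.9733 + 7.62, so 16.5933 s.
Build time = 566 × 16.5933 = 9391.8078 s = 2.61 hours.

2.61 hours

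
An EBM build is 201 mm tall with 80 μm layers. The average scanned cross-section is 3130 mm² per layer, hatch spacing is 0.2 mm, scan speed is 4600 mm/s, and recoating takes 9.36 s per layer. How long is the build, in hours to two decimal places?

8.91 hours

Number of layers: 201 / 0.08 → 2513 (rounded up).
Per-layer scan distance: 3130 / 0.2 → 15650 mm.
Beam time per layer = 15650 / 4600, so 3.4022 s.
Per-layer time = 3.4022 + 9.36 = 12.7622 s.
Build time = 2513 × 12.7622 = 32071.4086 s = 8.91 hours.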